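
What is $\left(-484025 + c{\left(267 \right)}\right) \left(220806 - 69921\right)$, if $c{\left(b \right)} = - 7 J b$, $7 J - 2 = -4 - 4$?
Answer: $-72790394355$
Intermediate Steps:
$J = - \frac{6}{7}$ ($J = \frac{2}{7} + \frac{-4 - 4}{7} = \frac{2}{7} + \frac{1}{7} \left(-8\right) = \frac{2}{7} - \frac{8}{7} = - \frac{6}{7} \approx -0.85714$)
$c{\left(b \right)} = 6 b$ ($c{\left(b \right)} = \left(-7\right) \left(- \frac{6}{7}\right) b = 6 b$)
$\left(-484025 + c{\left(267 \right)}\right) \left(220806 - 69921\right) = \left(-484025 + 6 \cdot 267\right) \left(220806 - 69921\right) = \left(-484025 + 1602\right) 150885 = \left(-482423\right) 150885 = -72790394355$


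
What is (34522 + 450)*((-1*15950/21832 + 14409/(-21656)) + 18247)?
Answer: 9427586005983131/14774806 ≈ 6.3809e+8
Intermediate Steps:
(34522 + 450)*((-1*15950/21832 + 14409/(-21656)) + 18247) = 34972*((-15950*1/21832 + 14409*(-1/21656)) + 18247) = 34972*((-7975/10916 - 14409/21656) + 18247) = 34972*(-82498811/59099224 + 18247) = 34972*(1078301041517/59099224) = 9427586005983131/14774806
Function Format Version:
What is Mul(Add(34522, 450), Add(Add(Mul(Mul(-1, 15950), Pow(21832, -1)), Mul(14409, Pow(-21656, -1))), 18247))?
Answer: Rational(9427586005983131, 14774806) ≈ 6.3809e+8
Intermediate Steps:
Mul(Add(34522, 450), Add(Add(Mul(Mul(-1, 15950), Pow(21832, -1)), Mul(14409, Pow(-21656, -1))), 18247)) = Mul(34972, Add(Add(Mul(-15950, Rational(1, 21832)), Mul(14409, Rational(-1, 21656))), 18247)) = Mul(34972, Add(Add(Rational(-7975, 10916), Rational(-14409, 21656)), 18247)) = Mul(34972, Add(Rational(-82498811, 59099224), 18247)) = Mul(34972, Rational(1078301041517, 59099224)) = Rational(9427586005983131, 14774806)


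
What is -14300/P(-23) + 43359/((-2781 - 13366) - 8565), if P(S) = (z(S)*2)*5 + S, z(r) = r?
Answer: 31128343/568376 ≈ 54.767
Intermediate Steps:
P(S) = 11*S (P(S) = (S*2)*5 + S = (2*S)*5 + S = 10*S + S = 11*S)
-14300/P(-23) + 43359/((-2781 - 13366) - 8565) = -14300/(11*(-23)) + 43359/((-2781 - 13366) - 8565) = -14300/(-253) + 43359/(-16147 - 8565) = -14300*(-1/253) + 43359/(-24712) = 1300/23 + 43359*(-1/24712) = 1300/23 - 43359/24712 = 31128343/568376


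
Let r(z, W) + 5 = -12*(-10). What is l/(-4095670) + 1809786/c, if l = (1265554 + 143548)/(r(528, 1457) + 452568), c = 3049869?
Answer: 559235278058085637/942429946282763015 ≈ 0.59340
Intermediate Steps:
r(z, W) = 115 (r(z, W) = -5 - 12*(-10) = -5 + 120 = 115)
l = 1409102/452683 (l = (1265554 + 143548)/(115 + 452568) = 1409102/452683 ≈ 3.1128)
l/(-4095670) + 1809786/c = (1409102/452683)/(-4095670) + 1809786/3049869 = (1409102/452683)*(-1/4095670) + 1809786*(1/3049869) = -704551/927020091305 + 603262/1016623 = 559235278058085637/942429946282763015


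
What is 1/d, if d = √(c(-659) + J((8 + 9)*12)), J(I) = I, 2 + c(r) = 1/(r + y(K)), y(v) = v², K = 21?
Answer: √9599630/44035 ≈ 0.070361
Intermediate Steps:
c(r) = -2 + 1/(441 + r) (c(r) = -2 + 1/(r + 21²) = -2 + 1/(r + 441) = -2 + 1/(441 + r))
d = √9599630/218 (d = √((-881 - 2*(-659))/(441 - 659) + (8 + 9)*12) = √((-881 + 1318)/(-218) + 17*12) = √(-1/218*437 + 204) = √(-437/218 + 204) = √(44035/218) = √9599630/218 ≈ 14.213)
1/d = 1/(√9599630/218) = √9599630/44035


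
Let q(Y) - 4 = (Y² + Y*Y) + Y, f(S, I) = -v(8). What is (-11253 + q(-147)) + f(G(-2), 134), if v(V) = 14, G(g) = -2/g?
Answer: 31808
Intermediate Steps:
f(S, I) = -14 (f(S, I) = -1*14 = -14)
q(Y) = 4 + Y + 2*Y² (q(Y) = 4 + ((Y² + Y*Y) + Y) = 4 + ((Y² + Y²) + Y) = 4 + (2*Y² + Y) = 4 + (Y + 2*Y²) = 4 + Y + 2*Y²)
(-11253 + q(-147)) + f(G(-2), 134) = (-11253 + (4 - 147 + 2*(-147)²)) - 14 = (-11253 + (4 - 147 + 2*21609)) - 14 = (-11253 + (4 - 147 + 43218)) - 14 = (-11253 + 43075) - 14 = 31822 - 14 = 31808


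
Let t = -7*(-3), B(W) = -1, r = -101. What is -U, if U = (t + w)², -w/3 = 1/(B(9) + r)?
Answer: -511225/1156 ≈ -442.24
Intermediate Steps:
w = 1/34 (w = -3/(-1 - 101) = -3/(-102) = -3*(-1/102) = 1/34 ≈ 0.029412)
t = 21
U = 511225/1156 (U = (21 + 1/34)² = (715/34)² = 511225/1156 ≈ 442.24)
-U = -1*511225/1156 = -511225/1156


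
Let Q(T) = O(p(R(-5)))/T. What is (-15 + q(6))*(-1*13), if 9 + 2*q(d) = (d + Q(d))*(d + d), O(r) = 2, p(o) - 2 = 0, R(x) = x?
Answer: -481/2 ≈ -240.50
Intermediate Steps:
p(o) = 2 (p(o) = 2 + 0 = 2)
Q(T) = 2/T
q(d) = -9/2 + d*(d + 2/d) (q(d) = -9/2 + ((d + 2/d)*(d + d))/2 = -9/2 + ((d + 2/d)*(2*d))/2 = -9/2 + (2*d*(d + 2/d))/2 = -9/2 + d*(d + 2/d))
(-15 + q(6))*(-1*13) = (-15 + (-5/2 + 6²))*(-1*13) = (-15 + (-5/2 + 36))*(-13) = (-15 + 67/2)*(-13) = (37/2)*(-13) = -481/2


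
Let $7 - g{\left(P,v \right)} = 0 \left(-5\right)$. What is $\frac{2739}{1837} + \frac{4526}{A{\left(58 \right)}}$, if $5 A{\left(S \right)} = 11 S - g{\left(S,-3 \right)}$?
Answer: $\frac{3936329}{105377} \approx 37.355$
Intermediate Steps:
$g{\left(P,v \right)} = 7$ ($g{\left(P,v \right)} = 7 - 0 \left(-5\right) = 7 - 0 = 7 + 0 = 7$)
$A{\left(S \right)} = - \frac{7}{5} + \frac{11 S}{5}$ ($A{\left(S \right)} = \frac{11 S - 7}{5} = \frac{-7 + 11 S}{5} = - \frac{7}{5} + \frac{11 S}{5}$)
$\frac{2739}{1837} + \frac{4526}{A{\left(58 \right)}} = \frac{2739}{1837} + \frac{4526}{- \frac{7}{5} + \frac{11}{5} \cdot 58} = 2739 \cdot \frac{1}{1837} + \frac{4526}{- \frac{7}{5} + \frac{638}{5}} = \frac{249}{167} + \frac{4526}{\frac{631}{5}} = \frac{249}{167} + 4526 \cdot \frac{5}{631} = \frac{249}{167} + \frac{22630}{631} = \frac{3936329}{105377}$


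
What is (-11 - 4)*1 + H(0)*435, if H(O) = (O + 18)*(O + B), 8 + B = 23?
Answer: 117435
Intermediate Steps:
B = 15 (B = -8 + 23 = 15)
H(O) = (15 + O)*(18 + O) (H(O) = (O + 18)*(O + 15) = (18 + O)*(15 + O) = (15 + O)*(18 + O))
(-11 - 4)*1 + H(0)*435 = (-11 - 4)*1 + (270 + 0**2 + 33*0)*435 = -15*1 + (270 + 0 + 0)*435 = -15 + 270*435 = -15 + 117450 = 117435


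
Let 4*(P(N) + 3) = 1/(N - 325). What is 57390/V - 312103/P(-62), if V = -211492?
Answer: 51089507372949/491190170 ≈ 1.0401e+5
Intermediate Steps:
P(N) = -3 + 1/(4*(-325 + N)) (P(N) = -3 + 1/(4*(N - 325)) = -3 + 1/(4*(-325 + N)))
57390/V - 312103/P(-62) = 57390/(-211492) - 312103*4*(-325 - 62)/(3901 - 12*(-62)) = 57390*(-1/211492) - 312103*(-1548/(3901 + 744)) = -28695/105746 - 312103/((¼)*(-1/387)*4645) = -28695/105746 - 312103/(-4645/1548) = -28695/105746 - 312103*(-1548/4645) = -28695/105746 + 483135444/4645 = 51089507372949/491190170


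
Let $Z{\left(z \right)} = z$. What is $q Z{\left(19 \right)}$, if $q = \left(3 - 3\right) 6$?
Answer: $0$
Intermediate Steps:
$q = 0$ ($q = 0 \cdot 6 = 0$)
$q Z{\left(19 \right)} = 0 \cdot 19 = 0$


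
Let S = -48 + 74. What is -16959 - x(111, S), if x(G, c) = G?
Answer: -17070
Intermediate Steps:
S = 26
-16959 - x(111, S) = -16959 - 1*111 = -16959 - 111 = -17070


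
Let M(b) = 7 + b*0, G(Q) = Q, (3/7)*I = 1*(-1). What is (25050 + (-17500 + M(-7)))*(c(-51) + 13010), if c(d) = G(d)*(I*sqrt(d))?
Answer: 98316570 + 899283*I*sqrt(51) ≈ 9.8317e+7 + 6.4222e+6*I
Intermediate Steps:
I = -7/3 (I = 7*(1*(-1))/3 = (7/3)*(-1) = -7/3 ≈ -2.3333)
M(b) = 7 (M(b) = 7 + 0 = 7)
c(d) = -7*d**(3/2)/3 (c(d) = d*(-7*sqrt(d)/3) = -7*d**(3/2)/3)
(25050 + (-17500 + M(-7)))*(c(-51) + 13010) = (25050 + (-17500 + 7))*(-(-119)*I*sqrt(51) + 13010) = (25050 - 17493)*(-(-119)*I*sqrt(51) + 13010) = 7557*(119*I*sqrt(51) + 13010) = 7557*(13010 + 119*I*sqrt(51)) = 98316570 + 899283*I*sqrt(51)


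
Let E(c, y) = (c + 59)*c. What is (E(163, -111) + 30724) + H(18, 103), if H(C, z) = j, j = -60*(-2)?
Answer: 67030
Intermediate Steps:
j = 120
H(C, z) = 120
E(c, y) = c*(59 + c) (E(c, y) = (59 + c)*c = c*(59 + c))
(E(163, -111) + 30724) + H(18, 103) = (163*(59 + 163) + 30724) + 120 = (163*222 + 30724) + 120 = (36186 + 30724) + 120 = 66910 + 120 = 67030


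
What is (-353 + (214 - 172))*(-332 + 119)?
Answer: 66243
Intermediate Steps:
(-353 + (214 - 172))*(-332 + 119) = (-353 + 42)*(-213) = -311*(-213) = 66243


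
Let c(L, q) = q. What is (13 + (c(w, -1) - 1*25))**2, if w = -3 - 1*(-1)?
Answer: 169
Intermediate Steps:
w = -2 (w = -3 + 1 = -2)
(13 + (c(w, -1) - 1*25))**2 = (13 + (-1 - 1*25))**2 = (13 + (-1 - 25))**2 = (13 - 26)**2 = (-13)**2 = 169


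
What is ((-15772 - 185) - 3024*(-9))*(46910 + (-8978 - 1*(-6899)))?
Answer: 504752229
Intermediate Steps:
((-15772 - 185) - 3024*(-9))*(46910 + (-8978 - 1*(-6899))) = (-15957 + 27216)*(46910 + (-8978 + 6899)) = 11259*(46910 - 2079) = 11259*44831 = 504752229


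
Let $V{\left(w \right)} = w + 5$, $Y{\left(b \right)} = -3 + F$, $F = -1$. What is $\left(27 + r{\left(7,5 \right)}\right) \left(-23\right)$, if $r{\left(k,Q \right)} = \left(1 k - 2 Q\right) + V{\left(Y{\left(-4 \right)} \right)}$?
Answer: $-575$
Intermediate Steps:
$Y{\left(b \right)} = -4$ ($Y{\left(b \right)} = -3 - 1 = -4$)
$V{\left(w \right)} = 5 + w$
$r{\left(k,Q \right)} = 1 + k - 2 Q$ ($r{\left(k,Q \right)} = \left(1 k - 2 Q\right) + \left(5 - 4\right) = \left(k - 2 Q\right) + 1 = 1 + k - 2 Q$)
$\left(27 + r{\left(7,5 \right)}\right) \left(-23\right) = \left(27 + \left(1 + 7 - 10\right)\right) \left(-23\right) = \left(27 - 2\right) \left(-23\right) = 25 \left(-23\right) = -575$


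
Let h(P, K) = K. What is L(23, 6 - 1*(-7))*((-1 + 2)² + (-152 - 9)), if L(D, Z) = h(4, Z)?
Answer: -2080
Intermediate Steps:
L(D, Z) = Z
L(23, 6 - 1*(-7))*((-1 + 2)² + (-152 - 9)) = (6 - 1*(-7))*((-1 + 2)² + (-152 - 9)) = (6 + 7)*(1² - 161) = 13*(1 - 161) = 13*(-160) = -2080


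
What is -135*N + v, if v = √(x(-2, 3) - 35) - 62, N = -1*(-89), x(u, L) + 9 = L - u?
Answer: -12077 + I*√39 ≈ -12077.0 + 6.245*I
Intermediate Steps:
x(u, L) = -9 + L - u (x(u, L) = -9 + (L - u) = -9 + L - u)
N = 89
v = -62 + I*√39 (v = √((-9 + 3 - 1*(-2)) - 35) - 62 = √((-9 + 3 + 2) - 35) - 62 = √(-4 - 35) - 62 = √(-39) - 62 = I*√39 - 62 = -62 + I*√39 ≈ -62.0 + 6.245*I)
-135*N + v = -135*89 + (-62 + I*√39) = -12015 + (-62 + I*√39) = -12077 + I*√39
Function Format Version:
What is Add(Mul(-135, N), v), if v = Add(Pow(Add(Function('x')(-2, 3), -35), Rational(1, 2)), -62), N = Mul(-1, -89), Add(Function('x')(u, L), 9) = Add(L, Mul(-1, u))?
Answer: Add(-12077, Mul(I, Pow(39, Rational(1, 2)))) ≈ Add(-12077., Mul(6.2450, I))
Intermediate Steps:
Function('x')(u, L) = Add(-9, L, Mul(-1, u)) (Function('x')(u, L) = Add(-9, Add(L, Mul(-1, u))) = Add(-9, L, Mul(-1, u)))
N = 89
v = Add(-62, Mul(I, Pow(39, Rational(1, 2)))) (v = Add(Pow(Add(Add(-9, 3, Mul(-1, -2)), -35), Rational(1, 2)), -62) = Add(Pow(Add(Add(-9, 3, 2), -35), Rational(1, 2)), -62) = Add(Pow(Add(-4, -35), Rational(1, 2)), -62) = Add(Pow(-39, Rational(1, 2)), -62) = Add(Mul(I, Pow(39, Rational(1, 2))), -62) = Add(-62, Mul(I, Pow(39, Rational(1, 2)))) ≈ Add(-62.000, Mul(6.2450, I)))
Add(Mul(-135, N), v) = Add(Mul(-135, 89), Add(-62, Mul(I, Pow(39, Rational(1, 2))))) = Add(-12015, Add(-62, Mul(I, Pow(39, Rational(1, 2))))) = Add(-12077, Mul(I, Pow(39, Rational(1, 2))))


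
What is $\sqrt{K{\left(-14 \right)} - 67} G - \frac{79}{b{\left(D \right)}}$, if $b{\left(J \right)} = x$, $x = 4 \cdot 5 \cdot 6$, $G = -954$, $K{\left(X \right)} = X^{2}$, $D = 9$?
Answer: $- \frac{79}{120} - 954 \sqrt{129} \approx -10836.0$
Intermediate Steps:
$x = 120$ ($x = 20 \cdot 6 = 120$)
$b{\left(J \right)} = 120$
$\sqrt{K{\left(-14 \right)} - 67} G - \frac{79}{b{\left(D \right)}} = \sqrt{\left(-14\right)^{2} - 67} \left(-954\right) - \frac{79}{120} = \sqrt{196 - 67} \left(-954\right) - \frac{79}{120} = \sqrt{129} \left(-954\right) - \frac{79}{120} = - 954 \sqrt{129} - \frac{79}{120} = - \frac{79}{120} - 954 \sqrt{129}$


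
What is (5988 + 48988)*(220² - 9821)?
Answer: 2120919104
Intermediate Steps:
(5988 + 48988)*(220² - 9821) = 54976*(48400 - 9821) = 54976*38579 = 2120919104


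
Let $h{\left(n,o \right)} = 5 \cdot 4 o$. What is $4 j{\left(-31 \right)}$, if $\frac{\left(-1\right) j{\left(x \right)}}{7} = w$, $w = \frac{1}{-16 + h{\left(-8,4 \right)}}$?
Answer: $- \frac{7}{16} \approx -0.4375$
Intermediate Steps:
$h{\left(n,o \right)} = 20 o$
$w = \frac{1}{64}$ ($w = \frac{1}{-16 + 20 \cdot 4} = \frac{1}{-16 + 80} = \frac{1}{64} \approx 0.015625$)
$j{\left(x \right)} = - \frac{7}{64}$ ($j{\left(x \right)} = \left(-7\right) \frac{1}{64} = - \frac{7}{64}$)
$4 j{\left(-31 \right)} = 4 \left(- \frac{7}{64}\right) = - \frac{7}{16}$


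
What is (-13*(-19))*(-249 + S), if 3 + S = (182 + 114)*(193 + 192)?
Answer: 28085876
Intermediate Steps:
S = 113957 (S = -3 + (182 + 114)*(193 + 192) = -3 + 296*385 = -3 + 113960 = 113957)
(-13*(-19))*(-249 + S) = (-13*(-19))*(-249 + 113957) = 247*113708 = 28085876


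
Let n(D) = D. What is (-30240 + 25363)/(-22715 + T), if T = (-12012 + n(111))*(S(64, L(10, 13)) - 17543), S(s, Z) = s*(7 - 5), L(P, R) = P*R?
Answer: -4877/207233200 ≈ -2.3534e-5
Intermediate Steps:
S(s, Z) = 2*s (S(s, Z) = s*2 = 2*s)
T = 207255915 (T = (-12012 + 111)*(2*64 - 17543) = -11901*(128 - 17543) = -11901*(-17415) = 207255915)
(-30240 + 25363)/(-22715 + T) = (-30240 + 25363)/(-22715 + 207255915) = -4877/207233200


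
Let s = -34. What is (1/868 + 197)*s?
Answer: -2906949/434 ≈ -6698.0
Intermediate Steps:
(1/868 + 197)*s = (1/868 + 197)*(-34) = (170997/868)*(-34) = -2906949/434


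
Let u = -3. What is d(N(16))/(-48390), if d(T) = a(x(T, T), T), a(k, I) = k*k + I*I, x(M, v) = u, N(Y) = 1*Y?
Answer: -53/9678 ≈ -0.0054763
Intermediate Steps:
N(Y) = Y
x(M, v) = -3
a(k, I) = I**2 + k**2 (a(k, I) = k**2 + I**2 = I**2 + k**2)
d(T) = 9 + T**2 (d(T) = T**2 + (-3)**2 = T**2 + 9 = 9 + T**2)
d(N(16))/(-48390) = (9 + 16**2)/(-48390) = (9 + 256)*(-1/48390) = 265*(-1/48390) = -53/9678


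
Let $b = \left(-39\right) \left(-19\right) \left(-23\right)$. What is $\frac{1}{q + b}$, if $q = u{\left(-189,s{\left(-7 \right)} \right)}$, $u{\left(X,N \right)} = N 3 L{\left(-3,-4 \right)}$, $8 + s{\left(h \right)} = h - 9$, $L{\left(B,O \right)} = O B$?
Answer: $- \frac{1}{17907} \approx -5.5844 \cdot 10^{-5}$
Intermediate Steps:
$L{\left(B,O \right)} = B O$
$s{\left(h \right)} = -17 + h$ ($s{\left(h \right)} = -8 + \left(h - 9\right) = -8 + \left(-9 + h\right) = -17 + h$)
$u{\left(X,N \right)} = 36 N$ ($u{\left(X,N \right)} = N 3 \left(\left(-3\right) \left(-4\right)\right) = 3 N 12 = 36 N$)
$b = -17043$ ($b = 741 \left(-23\right) = -17043$)
$q = -864$ ($q = 36 \left(-17 - 7\right) = 36 \left(-24\right) = -864$)
$\frac{1}{q + b} = \frac{1}{-864 - 17043} = \frac{1}{-17907} = - \frac{1}{17907}$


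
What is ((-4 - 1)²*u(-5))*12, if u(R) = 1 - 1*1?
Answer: 0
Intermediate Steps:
u(R) = 0 (u(R) = 1 - 1 = 0)
((-4 - 1)²*u(-5))*12 = ((-4 - 1)²*0)*12 = ((-5)²*0)*12 = (25*0)*12 = 0*12 = 0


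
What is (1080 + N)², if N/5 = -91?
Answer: 390625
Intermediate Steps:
N = -455 (N = 5*(-91) = -455)
(1080 + N)² = (1080 - 455)² = 625² = 390625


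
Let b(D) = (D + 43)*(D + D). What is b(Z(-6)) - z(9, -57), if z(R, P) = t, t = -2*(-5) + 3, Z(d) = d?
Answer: -457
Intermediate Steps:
b(D) = 2*D*(43 + D) (b(D) = (43 + D)*(2*D) = 2*D*(43 + D))
t = 13 (t = 10 + 3 = 13)
z(R, P) = 13
b(Z(-6)) - z(9, -57) = 2*(-6)*(43 - 6) - 1*13 = 2*(-6)*37 - 13 = -444 - 13 = -457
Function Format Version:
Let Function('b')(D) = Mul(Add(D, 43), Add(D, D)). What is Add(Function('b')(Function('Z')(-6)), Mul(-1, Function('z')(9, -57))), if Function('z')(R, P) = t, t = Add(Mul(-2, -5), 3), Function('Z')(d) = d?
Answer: -457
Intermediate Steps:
Function('b')(D) = Mul(2, D, Add(43, D)) (Function('b')(D) = Mul(Add(43, D), Mul(2, D)) = Mul(2, D, Add(43, D)))
t = 13 (t = Add(10, 3) = 13)
Function('z')(R, P) = 13
Add(Function('b')(Function('Z')(-6)), Mul(-1, Function('z')(9, -57))) = Add(Mul(2, -6, Add(43, -6)), Mul(-1, 13)) = Add(Mul(2, -6, 37), -13) = Add(-444, -13) = -457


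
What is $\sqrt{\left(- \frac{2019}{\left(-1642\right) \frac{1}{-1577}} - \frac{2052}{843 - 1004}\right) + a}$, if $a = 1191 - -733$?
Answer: $\frac{i \sqrt{162892197902}}{264362} \approx 1.5267 i$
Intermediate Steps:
$a = 1924$ ($a = 1191 + 733 = 1924$)
$\sqrt{\left(- \frac{2019}{\left(-1642\right) \frac{1}{-1577}} - \frac{2052}{843 - 1004}\right) + a} = \sqrt{\left(- \frac{2019}{\left(-1642\right) \frac{1}{-1577}} - \frac{2052}{843 - 1004}\right) + 1924} = \sqrt{\left(- \frac{2019}{\left(-1642\right) \left(- \frac{1}{1577}\right)} - \frac{2052}{843 - 1004}\right) + 1924} = \sqrt{\left(- \frac{2019}{\frac{1642}{1577}} - \frac{2052}{-161}\right) + 1924} = \sqrt{\left(\left(-2019\right) \frac{1577}{1642} - - \frac{2052}{161}\right) + 1924} = \sqrt{\left(- \frac{3183963}{1642} + \frac{2052}{161}\right) + 1924} = \sqrt{- \frac{509248659}{264362} + 1924} = \sqrt{- \frac{616171}{264362}} = \frac{i \sqrt{162892197902}}{264362}$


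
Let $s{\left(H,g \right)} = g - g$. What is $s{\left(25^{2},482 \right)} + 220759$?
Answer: $220759$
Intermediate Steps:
$s{\left(H,g \right)} = 0$
$s{\left(25^{2},482 \right)} + 220759 = 0 + 220759 = 220759$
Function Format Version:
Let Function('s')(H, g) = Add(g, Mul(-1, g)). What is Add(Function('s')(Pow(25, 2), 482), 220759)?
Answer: 220759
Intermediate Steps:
Function('s')(H, g) = 0
Add(Function('s')(Pow(25, 2), 482), 220759) = Add(0, 220759) = 220759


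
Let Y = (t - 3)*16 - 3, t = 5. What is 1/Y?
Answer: 1/29 ≈ 0.034483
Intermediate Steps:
Y = 29 (Y = (5 - 3)*16 - 3 = 2*16 - 3 = 32 - 3 = 29)
1/Y = 1/29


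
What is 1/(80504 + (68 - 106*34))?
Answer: 1/76968 ≈ 1.2992e-5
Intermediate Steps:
1/(80504 + (68 - 106*34)) = 1/(80504 + (68 - 3604)) = 1/(80504 - 3536) = 1/76968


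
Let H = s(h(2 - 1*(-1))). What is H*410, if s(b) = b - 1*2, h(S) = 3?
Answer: 410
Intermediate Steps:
s(b) = -2 + b (s(b) = b - 2 = -2 + b)
H = 1 (H = -2 + 3 = 1)
H*410 = 1*410 = 410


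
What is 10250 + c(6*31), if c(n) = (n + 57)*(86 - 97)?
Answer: 7577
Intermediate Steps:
c(n) = -627 - 11*n (c(n) = (57 + n)*(-11) = -627 - 11*n)
10250 + c(6*31) = 10250 + (-627 - 66*31) = 10250 + (-627 - 11*186) = 10250 + (-627 - 2046) = 10250 - 2673 = 7577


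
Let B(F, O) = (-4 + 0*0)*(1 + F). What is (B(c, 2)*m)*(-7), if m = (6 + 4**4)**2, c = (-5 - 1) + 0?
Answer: -9610160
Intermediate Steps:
c = -6 (c = -6 + 0 = -6)
B(F, O) = -4 - 4*F (B(F, O) = (-4 + 0)*(1 + F) = -4*(1 + F) = -4 - 4*F)
m = 68644 (m = (6 + 256)**2 = 262**2 = 68644)
(B(c, 2)*m)*(-7) = ((-4 - 4*(-6))*68644)*(-7) = ((-4 + 24)*68644)*(-7) = (20*68644)*(-7) = 1372880*(-7) = -9610160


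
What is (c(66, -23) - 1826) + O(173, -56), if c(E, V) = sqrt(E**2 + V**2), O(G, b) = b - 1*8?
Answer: -1890 + sqrt(4885) ≈ -1820.1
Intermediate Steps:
O(G, b) = -8 + b (O(G, b) = b - 8 = -8 + b)
(c(66, -23) - 1826) + O(173, -56) = (sqrt(66**2 + (-23)**2) - 1826) + (-8 - 56) = (sqrt(4356 + 529) - 1826) - 64 = (sqrt(4885) - 1826) - 64 = (-1826 + sqrt(4885)) - 64 = -1890 + sqrt(4885)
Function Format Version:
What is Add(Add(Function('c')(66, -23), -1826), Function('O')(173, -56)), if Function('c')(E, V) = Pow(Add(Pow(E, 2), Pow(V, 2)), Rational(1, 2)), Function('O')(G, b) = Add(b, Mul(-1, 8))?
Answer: Add(-1890, Pow(4885, Rational(1, 2))) ≈ -1820.1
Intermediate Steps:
Function('O')(G, b) = Add(-8, b) (Function('O')(G, b) = Add(b, -8) = Add(-8, b))
Add(Add(Function('c')(66, -23), -1826), Function('O')(173, -56)) = Add(Add(Pow(Add(Pow(66, 2), Pow(-23, 2)), Rational(1, 2)), -1826), Add(-8, -56)) = Add(Add(Pow(Add(4356, 529), Rational(1, 2)), -1826), -64) = Add(Add(Pow(4885, Rational(1, 2)), -1826), -64) = Add(Add(-1826, Pow(4885, Rational(1, 2))), -64) = Add(-1890, Pow(4885, Rational(1, 2)))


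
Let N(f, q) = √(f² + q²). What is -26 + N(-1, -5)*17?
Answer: -26 + 17*√26 ≈ 60.683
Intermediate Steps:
-26 + N(-1, -5)*17 = -26 + √((-1)² + (-5)²)*17 = -26 + √(1 + 25)*17 = -26 + √26*17 = -26 + 17*√26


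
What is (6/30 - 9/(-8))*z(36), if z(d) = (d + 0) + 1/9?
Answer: 3445/72 ≈ 47.847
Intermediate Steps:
z(d) = 1/9 + d (z(d) = d + 1/9 = 1/9 + d)
(6/30 - 9/(-8))*z(36) = (6/30 - 9/(-8))*(1/9 + 36) = (6*(1/30) - 9*(-1/8))*(325/9) = (1/5 + 9/8)*(325/9) = (53/40)*(325/9) = 3445/72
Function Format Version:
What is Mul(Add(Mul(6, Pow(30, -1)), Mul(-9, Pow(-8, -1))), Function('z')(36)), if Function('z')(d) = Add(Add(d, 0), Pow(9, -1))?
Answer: Rational(3445, 72) ≈ 47.847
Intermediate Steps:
Function('z')(d) = Add(Rational(1, 9), d) (Function('z')(d) = Add(d, Rational(1, 9)) = Add(Rational(1, 9), d))
Mul(Add(Mul(6, Pow(30, -1)), Mul(-9, Pow(-8, -1))), Function('z')(36)) = Mul(Add(Mul(6, Pow(30, -1)), Mul(-9, Pow(-8, -1))), Add(Rational(1, 9), 36)) = Mul(Add(Mul(6, Rational(1, 30)), Mul(-9, Rational(-1, 8))), Rational(325, 9)) = Mul(Add(Rational(1, 5), Rational(9, 8)), Rational(325, 9)) = Mul(Rational(53, 40), Rational(325, 9)) = Rational(3445, 72)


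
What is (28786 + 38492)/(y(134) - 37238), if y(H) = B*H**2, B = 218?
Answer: 11213/646195 ≈ 0.017352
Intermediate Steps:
y(H) = 218*H**2
(28786 + 38492)/(y(134) - 37238) = (28786 + 38492)/(218*134**2 - 37238) = 67278/(218*17956 - 37238) = 67278/(3914408 - 37238) = 67278/3877170 = 67278*(1/3877170) = 11213/646195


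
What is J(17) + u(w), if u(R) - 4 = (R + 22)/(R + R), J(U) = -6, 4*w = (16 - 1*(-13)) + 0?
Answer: 1/58 ≈ 0.017241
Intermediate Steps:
w = 29/4 (w = ((16 - 1*(-13)) + 0)/4 = ((16 + 13) + 0)/4 = (29 + 0)/4 = (1/4)*29 = 29/4 ≈ 7.2500)
u(R) = 4 + (22 + R)/(2*R) (u(R) = 4 + (R + 22)/(R + R) = 4 + (22 + R)/((2*R)) = 4 + (22 + R)*(1/(2*R)) = 4 + (22 + R)/(2*R))
J(17) + u(w) = -6 + (9/2 + 11/(29/4)) = -6 + (9/2 + 11*(4/29)) = -6 + (9/2 + 44/29) = -6 + 349/58 = 1/58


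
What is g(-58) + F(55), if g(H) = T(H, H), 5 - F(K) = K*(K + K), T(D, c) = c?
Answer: -6103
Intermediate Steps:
F(K) = 5 - 2*K² (F(K) = 5 - K*(K + K) = 5 - K*2*K = 5 - 2*K²)
g(H) = H
g(-58) + F(55) = -58 + (5 - 2*55²) = -58 + (5 - 2*3025) = -58 + (5 - 6050) = -58 - 6045 = -6103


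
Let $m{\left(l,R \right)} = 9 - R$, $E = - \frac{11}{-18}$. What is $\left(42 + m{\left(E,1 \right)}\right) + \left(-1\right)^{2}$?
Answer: $51$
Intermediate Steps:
$E = \frac{11}{18}$ ($E = \left(-11\right) \left(- \frac{1}{18}\right) = \frac{11}{18} \approx 0.61111$)
$\left(42 + m{\left(E,1 \right)}\right) + \left(-1\right)^{2} = \left(42 + \left(9 - 1\right)\right) + \left(-1\right)^{2} = \left(42 + \left(9 - 1\right)\right) + 1 = \left(42 + 8\right) + 1 = 50 + 1 = 51$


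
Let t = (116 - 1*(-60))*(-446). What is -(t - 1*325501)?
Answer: 403997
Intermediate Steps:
t = -78496 (t = (116 + 60)*(-446) = 176*(-446) = -78496)
-(t - 1*325501) = -(-78496 - 1*325501) = -(-78496 - 325501) = -1*(-403997) = 403997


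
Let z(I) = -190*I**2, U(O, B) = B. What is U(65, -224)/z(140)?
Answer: 1/16625 ≈ 6.0150e-5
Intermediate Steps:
U(65, -224)/z(140) = -224/((-190*140**2)) = -224/((-190*19600)) = -224/(-3724000) = -224*(-1/3724000) = 1/16625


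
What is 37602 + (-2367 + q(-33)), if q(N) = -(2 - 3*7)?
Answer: 35254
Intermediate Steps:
q(N) = 19 (q(N) = -(2 - 21) = -1*(-19) = 19)
37602 + (-2367 + q(-33)) = 37602 + (-2367 + 19) = 37602 - 2348 = 35254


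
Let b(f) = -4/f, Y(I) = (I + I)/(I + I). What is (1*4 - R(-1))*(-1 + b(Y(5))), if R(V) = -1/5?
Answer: -21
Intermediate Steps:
R(V) = -⅕ (R(V) = -1*⅕ = -⅕)
Y(I) = 1 (Y(I) = (2*I)/((2*I)) = (2*I)*(1/(2*I)) = 1)
(1*4 - R(-1))*(-1 + b(Y(5))) = (1*4 - 1*(-⅕))*(-1 - 4/1) = (4 + ⅕)*(-1 - 4*1) = 21*(-1 - 4)/5 = (21/5)*(-5) = -21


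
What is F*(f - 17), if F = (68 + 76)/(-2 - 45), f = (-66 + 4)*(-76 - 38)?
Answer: -1015344/47 ≈ -21603.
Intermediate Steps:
f = 7068 (f = -62*(-114) = 7068)
F = -144/47 (F = 144/(-47) = 144*(-1/47) = -144/47 ≈ -3.0638)
F*(f - 17) = -144*(7068 - 17)/47 = -144/47*7051 = -1015344/47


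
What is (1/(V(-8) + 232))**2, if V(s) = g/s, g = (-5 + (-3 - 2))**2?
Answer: 4/192721 ≈ 2.0755e-5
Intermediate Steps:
g = 100 (g = (-5 - 5)**2 = (-10)**2 = 100)
V(s) = 100/s
(1/(V(-8) + 232))**2 = (1/(100/(-8) + 232))**2 = (1/(100*(-1/8) + 232))**2 = (1/(-25/2 + 232))**2 = (1/(439/2))**2 = (2/439)**2 = 4/192721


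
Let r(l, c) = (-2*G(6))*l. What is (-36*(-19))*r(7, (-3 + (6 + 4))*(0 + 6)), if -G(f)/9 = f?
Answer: 517104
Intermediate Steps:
G(f) = -9*f
r(l, c) = 108*l (r(l, c) = (-(-18)*6)*l = (-2*(-54))*l = 108*l)
(-36*(-19))*r(7, (-3 + (6 + 4))*(0 + 6)) = (-36*(-19))*(108*7) = 684*756 = 517104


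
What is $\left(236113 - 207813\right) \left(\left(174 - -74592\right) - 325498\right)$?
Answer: $-7095715600$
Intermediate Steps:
$\left(236113 - 207813\right) \left(\left(174 - -74592\right) - 325498\right) = 28300 \left(\left(174 + 74592\right) - 325498\right) = 28300 \left(74766 - 325498\right) = 28300 \left(-250732\right) = -7095715600$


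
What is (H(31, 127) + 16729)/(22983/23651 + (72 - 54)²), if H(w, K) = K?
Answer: 398661256/7685907 ≈ 51.869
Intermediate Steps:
(H(31, 127) + 16729)/(22983/23651 + (72 - 54)²) = (127 + 16729)/(22983/23651 + (72 - 54)²) = 16856/(22983*(1/23651) + 18²) = 16856/(22983/23651 + 324) = 16856/(7685907/23651) = 16856*(23651/7685907) = 398661256/7685907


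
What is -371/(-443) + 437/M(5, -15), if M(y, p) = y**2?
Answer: 202866/11075 ≈ 18.317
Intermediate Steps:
-371/(-443) + 437/M(5, -15) = -371/(-443) + 437/(5**2) = -371*(-1/443) + 437/25 = 371/443 + 437*(1/25) = 371/443 + 437/25 = 202866/11075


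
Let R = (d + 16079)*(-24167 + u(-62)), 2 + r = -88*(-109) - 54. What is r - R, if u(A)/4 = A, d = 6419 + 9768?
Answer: 787783926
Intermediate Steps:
d = 16187
u(A) = 4*A
r = 9536 (r = -2 + (-88*(-109) - 54) = -2 + (9592 - 54) = -2 + 9538 = 9536)
R = -787774390 (R = (16187 + 16079)*(-24167 + 4*(-62)) = 32266*(-24167 - 248) = 32266*(-24415) = -787774390)
r - R = 9536 - 1*(-787774390) = 9536 + 787774390 = 787783926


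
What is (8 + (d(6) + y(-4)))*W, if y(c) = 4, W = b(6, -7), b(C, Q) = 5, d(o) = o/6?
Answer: 65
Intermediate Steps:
d(o) = o/6 (d(o) = o*(1/6) = o/6)
W = 5
(8 + (d(6) + y(-4)))*W = (8 + ((1/6)*6 + 4))*5 = (8 + (1 + 4))*5 = (8 + 5)*5 = 13*5 = 65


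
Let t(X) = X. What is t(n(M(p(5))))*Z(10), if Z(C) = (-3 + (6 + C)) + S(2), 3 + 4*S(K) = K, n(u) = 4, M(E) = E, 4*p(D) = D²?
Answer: 51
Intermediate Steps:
p(D) = D²/4
S(K) = -¾ + K/4
Z(C) = 11/4 + C (Z(C) = (-3 + (6 + C)) + (-¾ + (¼)*2) = (3 + C) + (-¾ + ½) = (3 + C) - ¼ = 11/4 + C)
t(n(M(p(5))))*Z(10) = 4*(11/4 + 10) = 4*(51/4) = 51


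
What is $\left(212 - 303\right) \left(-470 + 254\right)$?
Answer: $19656$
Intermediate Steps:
$\left(212 - 303\right) \left(-470 + 254\right) = \left(-91\right) \left(-216\right) = 19656$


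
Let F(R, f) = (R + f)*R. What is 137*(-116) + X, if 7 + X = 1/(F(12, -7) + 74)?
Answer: -2130465/134 ≈ -15899.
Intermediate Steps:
F(R, f) = R*(R + f)
X = -937/134 (X = -7 + 1/(12*(12 - 7) + 74) = -7 + 1/(12*5 + 74) = -7 + 1/(60 + 74) = -7 + 1/134 = -937/134 ≈ -6.9925)
137*(-116) + X = 137*(-116) - 937/134 = -15892 - 937/134 = -2130465/134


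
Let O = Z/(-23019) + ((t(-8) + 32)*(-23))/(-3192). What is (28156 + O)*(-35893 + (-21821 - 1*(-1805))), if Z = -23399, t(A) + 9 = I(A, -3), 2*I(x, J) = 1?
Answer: -11016179611001299/6997776 ≈ -1.5742e+9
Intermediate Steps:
I(x, J) = 1/2 (I(x, J) = (1/2)*1 = 1/2)
t(A) = -17/2 (t(A) = -9 + 1/2 = -17/2)
O = 58087585/48984432 (O = -23399/(-23019) + ((-17/2 + 32)*(-23))/(-3192) = -23399*(-1/23019) + ((47/2)*(-23))*(-1/3192) = 23399/23019 - 1081/2*(-1/3192) = 23399/23019 + 1081/6384 = 58087585/48984432 ≈ 1.1858)
(28156 + O)*(-35893 + (-21821 - 1*(-1805))) = (28156 + 58087585/48984432)*(-35893 + (-21821 - 1*(-1805))) = 1379263754977*(-35893 + (-21821 + 1805))/48984432 = 1379263754977*(-35893 - 20016)/48984432 = (1379263754977/48984432)*(-55909) = -11016179611001299/6997776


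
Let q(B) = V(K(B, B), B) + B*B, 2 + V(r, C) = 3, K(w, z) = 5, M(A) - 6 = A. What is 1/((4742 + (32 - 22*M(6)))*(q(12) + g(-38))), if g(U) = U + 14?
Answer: 1/545710 ≈ 1.8325e-6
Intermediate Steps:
M(A) = 6 + A
V(r, C) = 1 (V(r, C) = -2 + 3 = 1)
g(U) = 14 + U
q(B) = 1 + B**2 (q(B) = 1 + B*B = 1 + B**2)
1/((4742 + (32 - 22*M(6)))*(q(12) + g(-38))) = 1/((4742 + (32 - 22*(6 + 6)))*((1 + 12**2) + (14 - 38))) = 1/((4742 + (32 - 22*12))*((1 + 144) - 24)) = 1/((4742 + (32 - 264))*(145 - 24)) = 1/((4742 - 232)*121) = 1/(4510*121) = 1/545710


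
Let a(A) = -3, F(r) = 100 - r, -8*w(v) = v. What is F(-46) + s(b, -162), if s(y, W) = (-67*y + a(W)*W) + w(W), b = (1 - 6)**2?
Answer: -4091/4 ≈ -1022.8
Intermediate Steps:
w(v) = -v/8
b = 25 (b = (-5)**2 = 25)
s(y, W) = -67*y - 25*W/8 (s(y, W) = (-67*y - 3*W) - W/8 = -67*y - 25*W/8)
F(-46) + s(b, -162) = (100 - 1*(-46)) + (-67*25 - 25/8*(-162)) = (100 + 46) + (-1675 + 2025/4) = 146 - 4675/4 = -4091/4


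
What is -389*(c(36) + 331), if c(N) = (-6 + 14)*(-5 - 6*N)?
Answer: 558993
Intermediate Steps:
c(N) = -40 - 48*N (c(N) = 8*(-5 - 6*N) = -40 - 48*N)
-389*(c(36) + 331) = -389*((-40 - 48*36) + 331) = -389*((-40 - 1728) + 331) = -389*(-1768 + 331) = -389*(-1437) = 558993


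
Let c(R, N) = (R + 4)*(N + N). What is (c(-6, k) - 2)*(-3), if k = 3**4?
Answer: 978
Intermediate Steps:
k = 81
c(R, N) = 2*N*(4 + R) (c(R, N) = (4 + R)*(2*N) = 2*N*(4 + R))
(c(-6, k) - 2)*(-3) = (2*81*(4 - 6) - 2)*(-3) = (2*81*(-2) - 2)*(-3) = (-324 - 2)*(-3) = -326*(-3) = 978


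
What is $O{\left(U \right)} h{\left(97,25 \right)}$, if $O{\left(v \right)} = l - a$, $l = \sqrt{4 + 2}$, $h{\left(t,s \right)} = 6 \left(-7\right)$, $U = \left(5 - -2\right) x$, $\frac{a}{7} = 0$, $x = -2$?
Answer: $- 42 \sqrt{6} \approx -102.88$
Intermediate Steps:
$a = 0$ ($a = 7 \cdot 0 = 0$)
$U = -14$ ($U = \left(5 - -2\right) \left(-2\right) = \left(5 + 2\right) \left(-2\right) = 7 \left(-2\right) = -14$)
$h{\left(t,s \right)} = -42$
$l = \sqrt{6} \approx 2.4495$
$O{\left(v \right)} = \sqrt{6}$ ($O{\left(v \right)} = \sqrt{6} - 0 = \sqrt{6} + 0 = \sqrt{6}$)
$O{\left(U \right)} h{\left(97,25 \right)} = \sqrt{6} \left(-42\right) = - 42 \sqrt{6}$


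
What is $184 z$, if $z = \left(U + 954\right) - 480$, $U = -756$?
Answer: $-51888$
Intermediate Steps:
$z = -282$ ($z = \left(-756 + 954\right) - 480 = 198 - 480 = -282$)
$184 z = 184 \left(-282\right) = -51888$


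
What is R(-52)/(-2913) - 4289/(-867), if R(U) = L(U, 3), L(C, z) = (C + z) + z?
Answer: 4177913/841857 ≈ 4.9627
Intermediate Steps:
L(C, z) = C + 2*z
R(U) = 6 + U (R(U) = U + 2*3 = U + 6 = 6 + U)
R(-52)/(-2913) - 4289/(-867) = (6 - 52)/(-2913) - 4289/(-867) = -46*(-1/2913) - 4289*(-1/867) = 46/2913 + 4289/867 = 4177913/841857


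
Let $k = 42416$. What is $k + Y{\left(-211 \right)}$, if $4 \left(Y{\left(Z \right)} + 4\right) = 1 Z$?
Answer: $\frac{169437}{4} \approx 42359.0$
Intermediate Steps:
$Y{\left(Z \right)} = -4 + \frac{Z}{4}$ ($Y{\left(Z \right)} = -4 + \frac{1 Z}{4} = -4 + \frac{Z}{4}$)
$k + Y{\left(-211 \right)} = 42416 + \left(-4 + \frac{1}{4} \left(-211\right)\right) = 42416 - \frac{227}{4} = \frac{169437}{4}$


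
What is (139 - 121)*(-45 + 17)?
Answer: -504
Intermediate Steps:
(139 - 121)*(-45 + 17) = 18*(-28) = -504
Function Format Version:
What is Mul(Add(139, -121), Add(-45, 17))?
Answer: -504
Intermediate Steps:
Mul(Add(139, -121), Add(-45, 17)) = Mul(18, -28) = -504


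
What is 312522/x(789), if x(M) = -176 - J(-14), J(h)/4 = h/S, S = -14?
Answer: -52087/30 ≈ -1736.2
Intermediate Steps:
J(h) = -2*h/7 (J(h) = 4*(h/(-14)) = 4*(h*(-1/14)) = 4*(-h/14) = -2*h/7)
x(M) = -180 (x(M) = -176 - (-2)*(-14)/7 = -176 - 1*4 = -176 - 4 = -180)
312522/x(789) = 312522/(-180) = 312522*(-1/180) = -52087/30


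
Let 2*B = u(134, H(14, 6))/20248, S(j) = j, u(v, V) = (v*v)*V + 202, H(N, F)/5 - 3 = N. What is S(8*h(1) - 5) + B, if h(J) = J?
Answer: 823975/20248 ≈ 40.694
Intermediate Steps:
H(N, F) = 15 + 5*N
u(v, V) = 202 + V*v² (u(v, V) = v²*V + 202 = V*v² + 202 = 202 + V*v²)
B = 763231/20248 (B = ((202 + (15 + 5*14)*134²)/20248)/2 = ((202 + (15 + 70)*17956)*(1/20248))/2 = ((202 + 85*17956)*(1/20248))/2 = ((202 + 1526260)*(1/20248))/2 = (1526462*(1/20248))/2 = (½)*(763231/10124) = 763231/20248 ≈ 37.694)
S(8*h(1) - 5) + B = (8*1 - 5) + 763231/20248 = (8 - 5) + 763231/20248 = 3 + 763231/20248 = 823975/20248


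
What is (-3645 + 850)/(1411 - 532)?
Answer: -2795/879 ≈ -3.1797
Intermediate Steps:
(-3645 + 850)/(1411 - 532) = -2795/879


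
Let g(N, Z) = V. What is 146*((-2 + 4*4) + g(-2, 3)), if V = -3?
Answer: 1606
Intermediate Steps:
g(N, Z) = -3
146*((-2 + 4*4) + g(-2, 3)) = 146*((-2 + 4*4) - 3) = 146*((-2 + 16) - 3) = 146*(14 - 3) = 146*11 = 1606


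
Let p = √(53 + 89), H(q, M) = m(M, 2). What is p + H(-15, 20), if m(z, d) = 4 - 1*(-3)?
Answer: 7 + √142 ≈ 18.916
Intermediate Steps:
m(z, d) = 7 (m(z, d) = 4 + 3 = 7)
H(q, M) = 7
p = √142 ≈ 11.916
p + H(-15, 20) = √142 + 7 = 7 + √142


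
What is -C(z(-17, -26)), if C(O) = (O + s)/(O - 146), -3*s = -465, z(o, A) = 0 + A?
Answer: 3/4 ≈ 0.75000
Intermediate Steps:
z(o, A) = A
s = 155 (s = -1/3*(-465) = 155)
C(O) = (155 + O)/(-146 + O) (C(O) = (O + 155)/(O - 146) = (155 + O)/(-146 + O))
-C(z(-17, -26)) = -(155 - 26)/(-146 - 26) = -129/(-172) = -(-1)*129/172 = -1*(-3/4) = 3/4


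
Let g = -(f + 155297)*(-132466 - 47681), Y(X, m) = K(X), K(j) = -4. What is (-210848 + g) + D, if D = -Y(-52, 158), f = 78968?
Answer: 42201926111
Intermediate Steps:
Y(X, m) = -4
D = 4 (D = -1*(-4) = 4)
g = 42202136955 (g = -(78968 + 155297)*(-132466 - 47681) = -234265*(-180147) = -1*(-42202136955) = 42202136955)
(-210848 + g) + D = (-210848 + 42202136955) + 4 = 42201926107 + 4 = 42201926111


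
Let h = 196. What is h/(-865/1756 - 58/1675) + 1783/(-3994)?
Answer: -2305285170309/6193587662 ≈ -372.21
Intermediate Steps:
h/(-865/1756 - 58/1675) + 1783/(-3994) = 196/(-865/1756 - 58/1675) + 1783/(-3994) = 196/(-865*1/1756 - 58*1/1675) + 1783*(-1/3994) = 196/(-865/1756 - 58/1675) - 1783/3994 = 196/(-1550723/2941300) - 1783/3994 = 196*(-2941300/1550723) - 1783/3994 = -576494800/1550723 - 1783/3994 = -2305285170309/6193587662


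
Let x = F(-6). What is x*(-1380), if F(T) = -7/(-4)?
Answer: -2415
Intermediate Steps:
F(T) = 7/4 (F(T) = -7*(-1/4) = 7/4)
x = 7/4 ≈ 1.7500
x*(-1380) = (7/4)*(-1380) = -2415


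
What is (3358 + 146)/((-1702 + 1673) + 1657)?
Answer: 876/407 ≈ 2.1523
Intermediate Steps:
(3358 + 146)/((-1702 + 1673) + 1657) = 3504/(-29 + 1657) = 3504/1628 = 3504*(1/1628) = 876/407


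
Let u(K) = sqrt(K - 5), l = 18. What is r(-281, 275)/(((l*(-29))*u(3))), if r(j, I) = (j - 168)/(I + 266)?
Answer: -449*I*sqrt(2)/564804 ≈ -0.0011243*I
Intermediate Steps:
r(j, I) = (-168 + j)/(266 + I)
u(K) = sqrt(-5 + K)
r(-281, 275)/(((l*(-29))*u(3))) = ((-168 - 281)/(266 + 275))/(((18*(-29))*sqrt(-5 + 3))) = (-449/541)/((-522*I*sqrt(2))) = ((1/541)*(-449))/((-522*I*sqrt(2))) = -449*I*sqrt(2)/1044/541 = -449*I*sqrt(2)/564804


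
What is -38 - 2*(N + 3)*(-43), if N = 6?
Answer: 736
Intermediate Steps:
-38 - 2*(N + 3)*(-43) = -38 - 2*(6 + 3)*(-43) = -38 - 2*9*(-43) = -38 - 18*(-43) = -38 + 774 = 736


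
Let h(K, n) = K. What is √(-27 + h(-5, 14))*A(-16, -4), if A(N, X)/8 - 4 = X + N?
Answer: -512*I*√2 ≈ -724.08*I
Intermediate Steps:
A(N, X) = 32 + 8*N + 8*X (A(N, X) = 32 + 8*(X + N) = 32 + 8*(N + X) = 32 + (8*N + 8*X) = 32 + 8*N + 8*X)
√(-27 + h(-5, 14))*A(-16, -4) = √(-27 - 5)*(32 + 8*(-16) + 8*(-4)) = √(-32)*(32 - 128 - 32) = (4*I*√2)*(-128) = -512*I*√2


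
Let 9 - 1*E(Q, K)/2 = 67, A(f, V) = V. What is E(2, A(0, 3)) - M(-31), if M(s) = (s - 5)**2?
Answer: -1412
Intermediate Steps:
M(s) = (-5 + s)**2
E(Q, K) = -116 (E(Q, K) = 18 - 2*67 = 18 - 134 = -116)
E(2, A(0, 3)) - M(-31) = -116 - (-5 - 31)**2 = -116 - 1*(-36)**2 = -116 - 1*1296 = -116 - 1296 = -1412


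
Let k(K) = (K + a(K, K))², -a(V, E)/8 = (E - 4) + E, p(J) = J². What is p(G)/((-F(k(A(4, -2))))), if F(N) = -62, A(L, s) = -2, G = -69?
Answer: 4761/62 ≈ 76.790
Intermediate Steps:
a(V, E) = 32 - 16*E (a(V, E) = -8*((E - 4) + E) = -8*((-4 + E) + E) = -8*(-4 + 2*E) = 32 - 16*E)
k(K) = (32 - 15*K)² (k(K) = (K + (32 - 16*K))² = (32 - 15*K)²)
p(G)/((-F(k(A(4, -2))))) = (-69)²/((-1*(-62))) = 4761/62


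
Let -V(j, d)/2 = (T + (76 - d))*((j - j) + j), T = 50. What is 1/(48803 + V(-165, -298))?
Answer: 1/188723 ≈ 5.2988e-6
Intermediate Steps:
V(j, d) = -2*j*(126 - d) (V(j, d) = -2*(50 + (76 - d))*((j - j) + j) = -2*(126 - d)*(0 + j) = -2*(126 - d)*j = -2*j*(126 - d))
1/(48803 + V(-165, -298)) = 1/(48803 + 2*(-165)*(-126 - 298)) = 1/(48803 + 2*(-165)*(-424)) = 1/(48803 + 139920) = 1/188723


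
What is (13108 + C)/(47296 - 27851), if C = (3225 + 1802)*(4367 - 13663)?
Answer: -46717884/19445 ≈ -2402.6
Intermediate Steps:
C = -46730992 (C = 5027*(-9296) = -46730992)
(13108 + C)/(47296 - 27851) = (13108 - 46730992)/(47296 - 27851) = -46717884/19445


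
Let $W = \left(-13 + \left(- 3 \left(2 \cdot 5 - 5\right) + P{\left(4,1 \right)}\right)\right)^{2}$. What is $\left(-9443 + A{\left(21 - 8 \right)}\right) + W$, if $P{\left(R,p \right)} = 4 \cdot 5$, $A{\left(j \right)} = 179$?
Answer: $-9200$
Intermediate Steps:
$P{\left(R,p \right)} = 20$
$W = 64$ ($W = \left(-13 + \left(- 3 \left(2 \cdot 5 - 5\right) + 20\right)\right)^{2} = \left(-13 + \left(- 3 \left(10 - 5\right) + 20\right)\right)^{2} = \left(-13 + \left(\left(-3\right) 5 + 20\right)\right)^{2} = \left(-13 + \left(-15 + 20\right)\right)^{2} = \left(-13 + 5\right)^{2} = \left(-8\right)^{2} = 64$)
$\left(-9443 + A{\left(21 - 8 \right)}\right) + W = \left(-9443 + 179\right) + 64 = -9264 + 64 = -9200$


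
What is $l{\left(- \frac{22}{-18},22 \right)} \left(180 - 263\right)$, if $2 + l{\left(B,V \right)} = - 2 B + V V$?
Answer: $- \frac{358228}{9} \approx -39803.0$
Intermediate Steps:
$l{\left(B,V \right)} = -2 + V^{2} - 2 B$ ($l{\left(B,V \right)} = -2 - \left(2 B - V V\right) = -2 - \left(- V^{2} + 2 B\right) = -2 + V^{2} - 2 B$)
$l{\left(- \frac{22}{-18},22 \right)} \left(180 - 263\right) = \left(-2 + 22^{2} - 2 \left(- \frac{22}{-18}\right)\right) \left(180 - 263\right) = \left(-2 + 484 - 2 \left(\left(-22\right) \left(- \frac{1}{18}\right)\right)\right) \left(-83\right) = \left(-2 + 484 - \frac{22}{9}\right) \left(-83\right) = \frac{4316}{9} \left(-83\right) = - \frac{358228}{9}$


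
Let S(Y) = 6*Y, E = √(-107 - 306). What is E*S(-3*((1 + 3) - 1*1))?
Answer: -54*I*√413 ≈ -1097.4*I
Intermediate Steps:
E = I*√413 (E = √(-413) = I*√413 ≈ 20.322*I)
E*S(-3*((1 + 3) - 1*1)) = (I*√413)*(6*(-3*((1 + 3) - 1*1))) = (I*√413)*(6*(-3*(4 - 1))) = (I*√413)*(6*(-3*3)) = (I*√413)*(6*(-9)) = (I*√413)*(-54) = -54*I*√413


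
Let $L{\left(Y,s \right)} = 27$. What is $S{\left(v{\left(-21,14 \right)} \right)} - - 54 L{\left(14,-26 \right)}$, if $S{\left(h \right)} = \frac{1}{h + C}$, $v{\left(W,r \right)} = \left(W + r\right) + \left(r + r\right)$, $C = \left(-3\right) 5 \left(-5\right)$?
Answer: $\frac{139969}{96} \approx 1458.0$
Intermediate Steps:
$C = 75$ ($C = \left(-15\right) \left(-5\right) = 75$)
$v{\left(W,r \right)} = W + 3 r$ ($v{\left(W,r \right)} = \left(W + r\right) + 2 r = W + 3 r$)
$S{\left(h \right)} = \frac{1}{75 + h}$ ($S{\left(h \right)} = \frac{1}{h + 75} = \frac{1}{75 + h}$)
$S{\left(v{\left(-21,14 \right)} \right)} - - 54 L{\left(14,-26 \right)} = \frac{1}{75 + \left(-21 + 3 \cdot 14\right)} - \left(-54\right) 27 = \frac{1}{75 + \left(-21 + 42\right)} - -1458 = \frac{1}{75 + 21} + 1458 = \frac{1}{96} + 1458 = \frac{139969}{96}$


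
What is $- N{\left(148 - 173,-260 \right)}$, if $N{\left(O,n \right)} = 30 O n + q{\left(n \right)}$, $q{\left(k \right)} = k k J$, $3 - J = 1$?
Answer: $-330200$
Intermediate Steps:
$J = 2$ ($J = 3 - 1 = 2$)
$q{\left(k \right)} = 2 k^{2}$ ($q{\left(k \right)} = k k 2 = k^{2} \cdot 2 = 2 k^{2}$)
$N{\left(O,n \right)} = 2 n^{2} + 30 O n$ ($N{\left(O,n \right)} = 30 O n + 2 n^{2} = 2 n^{2} + 30 O n$)
$- N{\left(148 - 173,-260 \right)} = - 2 \left(-260\right) \left(-260 + 15 \left(148 - 173\right)\right) = - 2 \left(-260\right) \left(-260 + 15 \left(-25\right)\right) = - 2 \left(-260\right) \left(-260 - 375\right) = - 2 \left(-260\right) \left(-635\right) = \left(-1\right) 330200 = -330200$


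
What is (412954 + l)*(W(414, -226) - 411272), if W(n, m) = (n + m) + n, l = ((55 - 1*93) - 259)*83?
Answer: -159464393010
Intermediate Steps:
l = -24651 (l = ((55 - 93) - 259)*83 = (-38 - 259)*83 = -297*83 = -24651)
W(n, m) = m + 2*n (W(n, m) = (m + n) + n = m + 2*n)
(412954 + l)*(W(414, -226) - 411272) = (412954 - 24651)*((-226 + 2*414) - 411272) = 388303*((-226 + 828) - 411272) = 388303*(602 - 411272) = 388303*(-410670) = -159464393010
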